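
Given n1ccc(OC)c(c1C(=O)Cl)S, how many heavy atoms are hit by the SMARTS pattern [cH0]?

3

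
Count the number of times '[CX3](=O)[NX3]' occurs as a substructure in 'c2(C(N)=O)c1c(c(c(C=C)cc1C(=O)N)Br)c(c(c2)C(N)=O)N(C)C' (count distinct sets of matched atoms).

3

[CX3](=O)[NX3] is the SMARTS for an amide: a carbonyl carbon bonded to a trivalent nitrogen.
The molecule carries 3 separate instances of a primary amide (-C(=O)NH2) meeting every constraint; each maps to a distinct set of atoms, giving 3 matches.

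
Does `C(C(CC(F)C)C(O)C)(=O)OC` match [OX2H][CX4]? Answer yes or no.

The pattern [OX2H][CX4] describes a hydroxyl oxygen bound to an sp3 (X4) carbon — an aliphatic alcohol.
The molecule carries a hydroxyl group (-OH), whose atoms satisfy every constraint of the query, so the pattern matches.

Yes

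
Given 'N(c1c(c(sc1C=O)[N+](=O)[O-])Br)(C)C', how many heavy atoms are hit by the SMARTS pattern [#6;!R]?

3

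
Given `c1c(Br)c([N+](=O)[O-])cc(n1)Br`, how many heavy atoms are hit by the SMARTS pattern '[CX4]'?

0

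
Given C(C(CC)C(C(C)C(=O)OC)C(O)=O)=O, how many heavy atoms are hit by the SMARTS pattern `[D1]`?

7

The query [D1] means: atom with exactly one heavy-atom neighbour (degree 1).
Check the 15 heavy atoms by environment: 3× C (D1) → match; 5× C (D3) → no; 2× C (D2) → no; 4× O (D1) → match; 1× O (D2) → no.
Summing the matching environments: 3 + 4 = 7 matching atoms.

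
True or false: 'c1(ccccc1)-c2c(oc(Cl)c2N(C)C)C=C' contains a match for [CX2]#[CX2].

The pattern [CX2]#[CX2] describes a carbon-carbon triple bond — an alkyne.
The closest candidate here is a vinyl group (-CH=CH2), but the C=C is a double bond; both carbons are CX3, not CX2. No other fragment satisfies the full query, so there is no match.

False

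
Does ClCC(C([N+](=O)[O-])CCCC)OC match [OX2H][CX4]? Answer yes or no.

The pattern [OX2H][CX4] describes a hydroxyl oxygen bound to an sp3 (X4) carbon — an aliphatic alcohol.
The closest candidate here is a methoxy ether (-OCH3), but the oxygen has H0 (ether), not H1. No other fragment satisfies the full query, so there is no match.

No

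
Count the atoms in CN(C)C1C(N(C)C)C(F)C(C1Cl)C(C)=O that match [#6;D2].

Check the 16 heavy atoms by environment: 6× C (D3) → no; 1× F (D1) → no; 1× Cl (D1) → no; 2× N (D3) → no; 5× C (D1) → no; 1× O (D1) → no.
No environment satisfies the query, so 0 matching atoms.

0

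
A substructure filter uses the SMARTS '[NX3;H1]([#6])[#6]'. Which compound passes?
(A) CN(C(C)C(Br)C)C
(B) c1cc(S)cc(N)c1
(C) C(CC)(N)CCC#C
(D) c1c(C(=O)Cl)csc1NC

D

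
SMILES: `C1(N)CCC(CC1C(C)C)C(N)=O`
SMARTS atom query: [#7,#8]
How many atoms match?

3

The query [#7,#8] means: nitrogen or oxygen (comma = OR).
Check the 13 heavy atoms by environment: 10× C → no; 2× N → match; 1× O → match.
Summing the matching environments: 2 + 1 = 3 matching atoms.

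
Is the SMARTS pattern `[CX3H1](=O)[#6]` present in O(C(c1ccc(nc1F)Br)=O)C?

No

The pattern [CX3H1](=O)[#6] describes an sp2 carbon with one H, double-bonded to O and single-bonded to carbon — an aldehyde.
The closest candidate here is a methyl-ester group (-C(=O)OCH3), but the carbonyl carbon has H0, not H1. No other fragment satisfies the full query, so there is no match.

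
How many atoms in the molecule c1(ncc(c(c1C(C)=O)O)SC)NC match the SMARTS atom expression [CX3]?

The query [CX3] means: C with X3: aliphatic carbon with exactly 3 total connections.
Check the 14 heavy atoms by environment: 1× n (aromatic, X2) → no; 5× c (aromatic, X3) → no; 1× C (X3) → match; 1× O (X1) → no; 3× C (X4) → no; 1× N (X3) → no; 1× O (X2) → no; 1× S (X2) → no.
That gives 1 matching atom.

1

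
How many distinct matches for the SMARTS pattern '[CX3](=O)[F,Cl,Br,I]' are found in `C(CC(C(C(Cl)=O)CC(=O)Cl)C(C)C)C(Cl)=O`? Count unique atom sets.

3

[CX3](=O)[F,Cl,Br,I] is the SMARTS for an acyl halide: a carbonyl carbon bonded to a halogen.
The molecule carries 3 separate instances of an acyl chloride (-C(=O)Cl) meeting every constraint; each maps to a distinct set of atoms, giving 3 matches.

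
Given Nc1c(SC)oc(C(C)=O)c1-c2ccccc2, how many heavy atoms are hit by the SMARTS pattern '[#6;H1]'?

5

The query [#6;H1] means: any carbon bearing exactly one hydrogen.
Check the 17 heavy atoms by environment: 1× o (aromatic, H0) → no; 5× c (aromatic, H0) → no; 5× c (aromatic, H1) → match; 1× N (H2) → no; 1× S (H0) → no; 2× C (H3) → no; 1× C (H0) → no; 1× O (H0) → no.
That gives 5 matching atoms.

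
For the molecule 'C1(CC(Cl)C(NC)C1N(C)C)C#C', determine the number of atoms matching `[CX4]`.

The query [CX4] means: C with X4: aliphatic carbon with exactly 4 total connections (bonds + H).
Check the 13 heavy atoms by environment: 8× C (X4) → match; 2× N (X3) → no; 1× Cl (X1) → no; 2× C (X2) → no.
That gives 8 matching atoms.

8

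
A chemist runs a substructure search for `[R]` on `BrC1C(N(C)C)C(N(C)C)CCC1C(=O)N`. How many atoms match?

Check the 16 heavy atoms by environment: 6× C (in 6-ring) → match; 5× C (acyclic) → no; 1× O (acyclic) → no; 3× N (acyclic) → no; 1× Br (acyclic) → no.
That gives 6 matching atoms.

6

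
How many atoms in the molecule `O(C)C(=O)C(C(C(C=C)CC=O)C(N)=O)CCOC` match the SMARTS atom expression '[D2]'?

7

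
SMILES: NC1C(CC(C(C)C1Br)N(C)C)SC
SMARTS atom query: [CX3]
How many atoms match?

0

The query [CX3] means: C with X3: aliphatic carbon with exactly 3 total connections.
Check the 14 heavy atoms by environment: 10× C (X4) → no; 2× N (X3) → no; 1× Br (X1) → no; 1× S (X2) → no.
No environment satisfies the query, so 0 matching atoms.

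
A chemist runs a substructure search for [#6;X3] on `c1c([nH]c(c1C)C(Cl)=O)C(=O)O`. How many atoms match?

6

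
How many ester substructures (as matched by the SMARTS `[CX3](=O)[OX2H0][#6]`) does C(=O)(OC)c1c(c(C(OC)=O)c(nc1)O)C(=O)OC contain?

3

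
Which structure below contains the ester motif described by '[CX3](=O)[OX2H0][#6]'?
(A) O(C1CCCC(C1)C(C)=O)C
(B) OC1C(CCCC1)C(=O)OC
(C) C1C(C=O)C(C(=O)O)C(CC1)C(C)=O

B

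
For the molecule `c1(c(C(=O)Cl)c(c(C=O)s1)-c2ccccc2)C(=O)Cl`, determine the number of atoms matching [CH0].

Check the 19 heavy atoms by environment: 1× s (aromatic, H0) → no; 5× c (aromatic, H0) → no; 2× C (H0) → match; 3× O (H0) → no; 2× Cl (H0) → no; 1× C (H1) → no; 5× c (aromatic, H1) → no.
That gives 2 matching atoms.

2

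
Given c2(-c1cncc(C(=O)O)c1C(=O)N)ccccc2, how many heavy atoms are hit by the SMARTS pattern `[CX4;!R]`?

0

Check the 18 heavy atoms by environment: 1× n (aromatic, X2, in 6-ring) → no; 11× c (aromatic, X3, in 6-ring) → no; 2× C (X3, acyclic) → no; 2× O (X1, acyclic) → no; 1× O (X2, acyclic) → no; 1× N (X3, acyclic) → no.
No environment satisfies the query, so 0 matching atoms.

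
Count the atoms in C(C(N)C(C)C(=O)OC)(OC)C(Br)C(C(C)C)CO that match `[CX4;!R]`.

The query [CX4;!R] means: aliphatic carbon with four total connections, not in a ring.
Check the 19 heavy atoms by environment: 12× C (X4, acyclic) → match; 3× O (X2, acyclic) → no; 1× N (X3, acyclic) → no; 1× C (X3, acyclic) → no; 1× O (X1, acyclic) → no; 1× Br (X1, acyclic) → no.
That gives 12 matching atoms.

12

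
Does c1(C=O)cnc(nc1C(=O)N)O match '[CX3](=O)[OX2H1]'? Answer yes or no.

No

The pattern [CX3](=O)[OX2H1] describes an sp2 carbon double-bonded to O and single-bonded to an -OH oxygen — a carboxylic acid.
The closest candidate here is an aldehyde (-CHO), but there is no singly-bonded oxygen on the carbonyl carbon. No other fragment satisfies the full query, so there is no match.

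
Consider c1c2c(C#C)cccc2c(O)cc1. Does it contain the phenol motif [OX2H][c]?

Yes

The pattern [OX2H][c] describes a hydroxyl oxygen attached to an aromatic carbon — a phenol.
The molecule carries a hydroxyl group (-OH), whose atoms satisfy every constraint of the query, so the pattern matches.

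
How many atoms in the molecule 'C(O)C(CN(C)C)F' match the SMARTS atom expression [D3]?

2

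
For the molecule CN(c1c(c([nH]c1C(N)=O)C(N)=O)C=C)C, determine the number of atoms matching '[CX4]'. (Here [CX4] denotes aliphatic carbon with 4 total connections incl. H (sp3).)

Check the 16 heavy atoms by environment: 1× n (aromatic, X3) → no; 4× c (aromatic, X3) → no; 4× C (X3) → no; 2× O (X1) → no; 3× N (X3) → no; 2× C (X4) → match.
That gives 2 matching atoms.

2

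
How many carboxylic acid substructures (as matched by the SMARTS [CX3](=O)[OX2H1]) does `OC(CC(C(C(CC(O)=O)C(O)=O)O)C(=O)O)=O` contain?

4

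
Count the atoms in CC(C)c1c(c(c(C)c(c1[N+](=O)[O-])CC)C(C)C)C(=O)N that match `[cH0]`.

The query [cH0] means: aromatic carbon with no attached hydrogen (substituted or ring-fusion).
Check the 21 heavy atoms by environment: 6× c (aromatic, H0) → match; 2× C (H1) → no; 6× C (H3) → no; 1× C (H2) → no; 1× C (H0) → no; 2× O (H0) → no; 1× N (H2) → no; 1× N (charge +1, H0) → no; 1× O (charge -1, H0) → no.
That gives 6 matching atoms.

6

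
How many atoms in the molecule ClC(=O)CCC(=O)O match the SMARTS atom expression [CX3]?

Check the 8 heavy atoms by environment: 2× C (X4) → no; 2× C (X3) → match; 2× O (X1) → no; 1× O (X2) → no; 1× Cl (X1) → no.
That gives 2 matching atoms.

2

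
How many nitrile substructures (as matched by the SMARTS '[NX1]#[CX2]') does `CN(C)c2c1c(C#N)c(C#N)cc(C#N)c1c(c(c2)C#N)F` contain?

4

[NX1]#[CX2] is the SMARTS for a nitrile: a nitrogen triple-bonded to a two-connected carbon.
The molecule carries 4 separate instances of a nitrile (-C#N) meeting every constraint; each maps to a distinct set of atoms, giving 4 matches.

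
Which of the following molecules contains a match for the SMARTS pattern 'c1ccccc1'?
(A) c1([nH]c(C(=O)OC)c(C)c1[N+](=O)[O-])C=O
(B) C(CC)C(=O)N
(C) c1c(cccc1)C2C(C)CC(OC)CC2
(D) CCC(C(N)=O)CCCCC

C

c1ccccc1 describes six aromatic carbons in a ring (a benzene ring).
(A) has a methyl group (-CH3) but no six-membered all-carbon aromatic ring is present.
(B) has a methyl group (-CH3) but no six-membered all-carbon aromatic ring is present.
(C) contains a phenyl ring, which satisfies every atom and bond constraint.
(D) has a methyl group (-CH3) but no six-membered all-carbon aromatic ring is present.
So the answer is (C).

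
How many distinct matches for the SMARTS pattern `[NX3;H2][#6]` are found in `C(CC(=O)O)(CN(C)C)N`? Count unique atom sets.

[NX3;H2][#6] is the SMARTS for a primary amine: a trivalent nitrogen with two H attached to carbon.
Exactly one fragment in the molecule meets all constraints, giving 1 match.

1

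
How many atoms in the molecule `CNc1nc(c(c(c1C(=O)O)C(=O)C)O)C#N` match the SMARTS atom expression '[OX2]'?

The query [OX2] means: aliphatic oxygen with two total connections — ether, hydroxyl, or ester single-bond O.
Check the 17 heavy atoms by environment: 1× n (aromatic, X2) → no; 5× c (aromatic, X3) → no; 2× C (X3) → no; 2× O (X1) → no; 2× C (X4) → no; 1× C (X2) → no; 1× N (X1) → no; 2× O (X2) → match; 1× N (X3) → no.
That gives 2 matching atoms.

2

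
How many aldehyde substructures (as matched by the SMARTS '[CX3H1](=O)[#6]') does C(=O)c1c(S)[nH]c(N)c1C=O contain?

2

[CX3H1](=O)[#6] is the SMARTS for an aldehyde: an sp2 carbon with one H, double-bonded to O and single-bonded to carbon.
The molecule carries 2 separate instances of an aldehyde (-CHO) meeting every constraint; each maps to a distinct set of atoms, giving 2 matches.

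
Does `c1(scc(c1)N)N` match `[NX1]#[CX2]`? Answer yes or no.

No

The pattern [NX1]#[CX2] describes a nitrogen triple-bonded to a two-connected carbon — a nitrile.
The closest candidate here is a primary amino group (-NH2), but the nitrogen is NX3 (three connections), not NX1 triple-bonded. No other fragment satisfies the full query, so there is no match.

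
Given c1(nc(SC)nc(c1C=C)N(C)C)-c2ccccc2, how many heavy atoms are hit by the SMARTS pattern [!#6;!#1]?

4

The query [!#6;!#1] means: not carbon and not hydrogen — any heteroatom.
Check the 19 heavy atoms by environment: 2× n (aromatic) → match; 10× c (aromatic) → no; 1× N → match; 5× C → no; 1× S → match.
Summing the matching environments: 2 + 1 + 1 = 4 matching atoms.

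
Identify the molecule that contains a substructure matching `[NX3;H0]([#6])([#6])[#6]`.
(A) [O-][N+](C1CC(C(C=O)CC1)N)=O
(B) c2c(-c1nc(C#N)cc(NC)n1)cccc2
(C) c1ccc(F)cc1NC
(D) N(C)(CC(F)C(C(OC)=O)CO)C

[NX3;H0]([#6])([#6])[#6] describes a trivalent nitrogen with no H, bonded to three carbons (a tertiary amine).
(A) has a primary amino group (-NH2) but the nitrogen has H2, not H0 with three carbons.
(B) has an N-methylamino group (-NHCH3) but the nitrogen still has one H (H1), not H0.
(C) has an N-methylamino group (-NHCH3) but the nitrogen still has one H (H1), not H0.
(D) contains a dimethylamino group (-N(CH3)2), which satisfies every atom and bond constraint.
So the answer is (D).

D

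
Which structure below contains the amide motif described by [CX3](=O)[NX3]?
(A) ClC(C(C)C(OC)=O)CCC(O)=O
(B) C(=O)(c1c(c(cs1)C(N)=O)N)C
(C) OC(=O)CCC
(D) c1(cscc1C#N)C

B

[CX3](=O)[NX3] describes a carbonyl carbon bonded to a trivalent nitrogen (an amide).
(A) has a methyl-ester group (-C(=O)OCH3) but the carbonyl is bonded to O, not to an NX3 nitrogen.
(B) contains a primary amide (-C(=O)NH2), which satisfies every atom and bond constraint.
(C) has a carboxylic acid group (-C(=O)OH) but the carbonyl is bonded to O, not to an NX3 nitrogen.
(D) has a nitrile (-C#N) but the nitrile N is NX1 (triple-bonded), not NX3.
So the answer is (B).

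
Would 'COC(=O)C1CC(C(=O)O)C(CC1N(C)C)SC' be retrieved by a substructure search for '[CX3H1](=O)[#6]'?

No

The pattern [CX3H1](=O)[#6] describes an sp2 carbon with one H, double-bonded to O and single-bonded to carbon — an aldehyde.
The closest candidate here is a methyl-ester group (-C(=O)OCH3), but the carbonyl carbon has H0, not H1. No other fragment satisfies the full query, so there is no match.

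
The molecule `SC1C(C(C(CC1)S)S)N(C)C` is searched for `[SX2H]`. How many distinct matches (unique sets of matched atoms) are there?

3

[SX2H] is the SMARTS for a thiol: an aliphatic sulfur with two connections, one being H.
The molecule carries 3 separate instances of a thiol (-SH) meeting every constraint; each maps to a distinct set of atoms, giving 3 matches.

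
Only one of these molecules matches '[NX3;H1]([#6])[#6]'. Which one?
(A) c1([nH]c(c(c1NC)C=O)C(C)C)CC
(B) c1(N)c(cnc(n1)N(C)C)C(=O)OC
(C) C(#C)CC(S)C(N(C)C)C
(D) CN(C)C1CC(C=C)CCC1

[NX3;H1]([#6])[#6] describes a trivalent nitrogen with one H, bonded to two carbons (a secondary amine).
(A) contains an N-methylamino group (-NHCH3), which satisfies every atom and bond constraint.
(B) has a dimethylamino group (-N(CH3)2) but the nitrogen has H0, not H1.
(C) has a dimethylamino group (-N(CH3)2) but the nitrogen has H0, not H1.
(D) has a dimethylamino group (-N(CH3)2) but the nitrogen has H0, not H1.
So the answer is (A).

A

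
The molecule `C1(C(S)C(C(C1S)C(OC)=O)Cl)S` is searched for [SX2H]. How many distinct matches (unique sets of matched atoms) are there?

[SX2H] is the SMARTS for a thiol: an aliphatic sulfur with two connections, one being H.
The molecule carries 3 separate instances of a thiol (-SH) meeting every constraint; each maps to a distinct set of atoms, giving 3 matches.

3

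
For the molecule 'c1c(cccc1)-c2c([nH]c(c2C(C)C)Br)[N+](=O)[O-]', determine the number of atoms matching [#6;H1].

6

Check the 18 heavy atoms by environment: 1× n (aromatic, H1) → no; 5× c (aromatic, H0) → no; 1× N (charge +1, H0) → no; 1× O (charge -1, H0) → no; 1× O (H0) → no; 1× C (H1) → match; 2× C (H3) → no; 1× Br (H0) → no; 5× c (aromatic, H1) → match.
Summing the matching environments: 1 + 5 = 6 matching atoms.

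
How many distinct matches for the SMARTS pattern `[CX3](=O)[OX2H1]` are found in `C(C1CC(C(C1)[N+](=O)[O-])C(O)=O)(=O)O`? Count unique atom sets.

2

[CX3](=O)[OX2H1] is the SMARTS for a carboxylic acid: an sp2 carbon double-bonded to O and single-bonded to an -OH oxygen.
The molecule carries 2 separate instances of a carboxylic acid group (-C(=O)OH) meeting every constraint; each maps to a distinct set of atoms, giving 2 matches.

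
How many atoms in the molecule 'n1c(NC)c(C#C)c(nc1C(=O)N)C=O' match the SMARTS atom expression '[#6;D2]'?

The query [#6;D2] means: any carbon bonded to exactly two heavy atoms.
Check the 15 heavy atoms by environment: 2× n (aromatic, D2) → no; 4× c (aromatic, D3) → no; 2× C (D2) → match; 2× O (D1) → no; 1× C (D3) → no; 1× N (D1) → no; 1× N (D2) → no; 2× C (D1) → no.
That gives 2 matching atoms.

2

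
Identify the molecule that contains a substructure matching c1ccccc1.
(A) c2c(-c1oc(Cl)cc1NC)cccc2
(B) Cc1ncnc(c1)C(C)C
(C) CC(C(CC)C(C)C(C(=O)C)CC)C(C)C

c1ccccc1 describes six aromatic carbons in a ring (a benzene ring).
(A) contains a phenyl ring, which satisfies every atom and bond constraint.
(B) has a methyl group (-CH3) but no six-membered all-carbon aromatic ring is present.
(C) has a methyl group (-CH3) but no six-membered all-carbon aromatic ring is present.
So the answer is (A).

A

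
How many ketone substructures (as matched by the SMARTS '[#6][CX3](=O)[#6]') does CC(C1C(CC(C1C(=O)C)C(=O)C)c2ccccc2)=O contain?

[#6][CX3](=O)[#6] is the SMARTS for a ketone: a carbonyl carbon (no H) flanked by two carbons.
The molecule carries 3 separate instances of an acetyl/ketone group (-C(=O)CH3) meeting every constraint; each maps to a distinct set of atoms, giving 3 matches.

3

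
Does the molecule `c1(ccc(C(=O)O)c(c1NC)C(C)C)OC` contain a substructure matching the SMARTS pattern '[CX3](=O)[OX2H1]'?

Yes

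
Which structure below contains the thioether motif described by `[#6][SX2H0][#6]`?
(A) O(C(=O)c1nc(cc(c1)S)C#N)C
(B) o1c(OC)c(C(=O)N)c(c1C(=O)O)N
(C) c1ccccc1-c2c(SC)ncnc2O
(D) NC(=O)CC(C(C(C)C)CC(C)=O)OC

[#6][SX2H0][#6] describes an aliphatic sulfur bridging two carbons with no H on the sulfur (a thioether).
(A) has a thiol (-SH) but the sulfur has H1, not H0 bridging two carbons.
(B) has a methoxy ether (-OCH3) but the bridging atom is O, not S.
(C) contains a methylthio ether (-SCH3), which satisfies every atom and bond constraint.
(D) has a methoxy ether (-OCH3) but the bridging atom is O, not S.
So the answer is (C).

C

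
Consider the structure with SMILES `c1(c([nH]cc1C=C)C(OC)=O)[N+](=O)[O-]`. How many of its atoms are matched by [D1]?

Check the 14 heavy atoms by environment: 1× n (aromatic, D2) → no; 1× c (aromatic, D2) → no; 3× c (aromatic, D3) → no; 1× N (charge +1, D3) → no; 1× O (charge -1, D1) → match; 2× O (D1) → match; 1× C (D2) → no; 2× C (D1) → match; 1× C (D3) → no; 1× O (D2) → no.
Summing the matching environments: 1 + 2 + 2 = 5 matching atoms.

5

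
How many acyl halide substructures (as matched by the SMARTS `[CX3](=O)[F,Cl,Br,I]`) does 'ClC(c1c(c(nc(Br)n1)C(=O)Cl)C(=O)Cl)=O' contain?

[CX3](=O)[F,Cl,Br,I] is the SMARTS for an acyl halide: a carbonyl carbon bonded to a halogen.
The molecule carries 3 separate instances of an acyl chloride (-C(=O)Cl) meeting every constraint; each maps to a distinct set of atoms, giving 3 matches.

3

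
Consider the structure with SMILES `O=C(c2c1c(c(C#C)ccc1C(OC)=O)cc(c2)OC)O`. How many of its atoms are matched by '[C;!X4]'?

4

The query [C;!X4] means: aliphatic carbon that does not have four total connections.
Check the 21 heavy atoms by environment: 10× c (aromatic, X3) → no; 2× C (X3) → match; 2× O (X1) → no; 3× O (X2) → no; 2× C (X4) → no; 2× C (X2) → match.
Summing the matching environments: 2 + 2 = 4 matching atoms.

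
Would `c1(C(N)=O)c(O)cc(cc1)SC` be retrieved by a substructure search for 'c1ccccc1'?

The pattern c1ccccc1 describes six aromatic carbons in a ring — a benzene ring.
The required atom environment is present in the molecule, so the pattern matches.

Yes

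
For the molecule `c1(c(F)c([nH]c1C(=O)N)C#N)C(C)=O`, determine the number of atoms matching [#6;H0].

The query [#6;H0] means: any carbon with no attached hydrogen.
Check the 14 heavy atoms by environment: 1× n (aromatic, H1) → no; 4× c (aromatic, H0) → match; 3× C (H0) → match; 2× O (H0) → no; 1× C (H3) → no; 1× N (H0) → no; 1× N (H2) → no; 1× F (H0) → no.
Summing the matching environments: 4 + 3 = 7 matching atoms.

7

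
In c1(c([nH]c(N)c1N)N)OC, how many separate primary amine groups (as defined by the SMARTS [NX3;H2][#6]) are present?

3

[NX3;H2][#6] is the SMARTS for a primary amine: a trivalent nitrogen with two H attached to carbon.
The molecule carries 3 separate instances of a primary amino group (-NH2) meeting every constraint; each maps to a distinct set of atoms, giving 3 matches.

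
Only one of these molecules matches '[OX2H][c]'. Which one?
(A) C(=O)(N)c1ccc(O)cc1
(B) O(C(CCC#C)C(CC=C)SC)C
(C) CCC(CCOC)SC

A

[OX2H][c] describes a hydroxyl oxygen attached to an aromatic carbon (a phenol).
(A) contains a hydroxyl group (-OH), which satisfies every atom and bond constraint.
(B) has a methoxy ether (-OCH3) but the oxygen has H0, not H1.
(C) has a methoxy ether (-OCH3) but the oxygen has H0, not H1.
So the answer is (A).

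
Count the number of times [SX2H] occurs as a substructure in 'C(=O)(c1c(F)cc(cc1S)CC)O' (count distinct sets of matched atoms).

1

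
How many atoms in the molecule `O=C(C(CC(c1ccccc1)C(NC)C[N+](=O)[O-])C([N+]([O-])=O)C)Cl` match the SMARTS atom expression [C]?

9

Check the 24 heavy atoms by environment: 9× C → match; 1× N → no; 3× O → no; 1× Cl → no; 6× c (aromatic) → no; 2× N (charge +1) → no; 2× O (charge -1) → no.
That gives 9 matching atoms.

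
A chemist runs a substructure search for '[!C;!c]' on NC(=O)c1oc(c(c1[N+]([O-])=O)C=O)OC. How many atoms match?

8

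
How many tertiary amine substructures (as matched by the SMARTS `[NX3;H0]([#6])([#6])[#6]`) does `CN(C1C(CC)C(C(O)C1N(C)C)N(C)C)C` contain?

3

[NX3;H0]([#6])([#6])[#6] is the SMARTS for a tertiary amine: a trivalent nitrogen with no H, bonded to three carbons.
The molecule carries 3 separate instances of a dimethylamino group (-N(CH3)2) meeting every constraint; each maps to a distinct set of atoms, giving 3 matches.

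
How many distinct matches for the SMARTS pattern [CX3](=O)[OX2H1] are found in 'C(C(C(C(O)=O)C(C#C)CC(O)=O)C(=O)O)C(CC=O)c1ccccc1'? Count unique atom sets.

3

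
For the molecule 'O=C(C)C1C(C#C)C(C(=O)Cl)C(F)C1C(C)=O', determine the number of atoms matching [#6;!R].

The query [#6;!R] means: carbon not in any ring.
Check the 17 heavy atoms by environment: 5× C (in 5-ring) → no; 7× C (acyclic) → match; 1× F (acyclic) → no; 3× O (acyclic) → no; 1× Cl (acyclic) → no.
That gives 7 matching atoms.

7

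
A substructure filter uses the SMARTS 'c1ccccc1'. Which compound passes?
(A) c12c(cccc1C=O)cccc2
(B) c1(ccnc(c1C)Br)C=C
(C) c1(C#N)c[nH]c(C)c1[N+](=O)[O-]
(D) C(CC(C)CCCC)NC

A

c1ccccc1 describes six aromatic carbons in a ring (a benzene ring).
(A) contains the required atom environment, so the pattern matches.
(B) has a methyl group (-CH3) but no six-membered all-carbon aromatic ring is present.
(C) has a methyl group (-CH3) but no six-membered all-carbon aromatic ring is present.
(D) has a methyl group (-CH3) but no six-membered all-carbon aromatic ring is present.
So the answer is (A).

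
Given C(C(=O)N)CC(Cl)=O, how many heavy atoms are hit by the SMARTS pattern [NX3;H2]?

1

The query [NX3;H2] means: aliphatic N with 3 total connections, two of them H — an -NH2 nitrogen (amine or amide).
Check the 8 heavy atoms by environment: 2× C (H2, X4) → no; 2× C (H0, X3) → no; 2× O (H0, X1) → no; 1× Cl (H0, X1) → no; 1× N (H2, X3) → match.
That gives 1 matching atom.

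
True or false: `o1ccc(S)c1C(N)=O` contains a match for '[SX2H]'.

True

The pattern [SX2H] describes an aliphatic sulfur with two connections, one being H — a thiol.
The molecule carries a thiol (-SH), whose atoms satisfy every constraint of the query, so the pattern matches.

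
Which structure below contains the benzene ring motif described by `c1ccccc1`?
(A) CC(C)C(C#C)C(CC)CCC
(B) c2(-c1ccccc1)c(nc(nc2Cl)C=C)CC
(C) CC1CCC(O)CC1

c1ccccc1 describes six aromatic carbons in a ring (a benzene ring).
(A) has a methyl group (-CH3) but no six-membered all-carbon aromatic ring is present.
(B) contains a phenyl ring, which satisfies every atom and bond constraint.
(C) has a methyl group (-CH3) but no six-membered all-carbon aromatic ring is present.
So the answer is (B).

B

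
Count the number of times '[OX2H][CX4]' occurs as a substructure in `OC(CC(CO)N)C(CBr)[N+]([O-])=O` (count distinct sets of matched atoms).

2

[OX2H][CX4] is the SMARTS for an aliphatic alcohol: a hydroxyl oxygen bound to an sp3 (X4) carbon.
The molecule carries 2 separate instances of a hydroxyl group (-OH) meeting every constraint; each maps to a distinct set of atoms, giving 2 matches.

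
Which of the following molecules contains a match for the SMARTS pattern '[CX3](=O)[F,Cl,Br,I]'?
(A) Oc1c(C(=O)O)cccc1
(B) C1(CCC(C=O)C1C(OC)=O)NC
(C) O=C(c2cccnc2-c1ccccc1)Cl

C

[CX3](=O)[F,Cl,Br,I] describes a carbonyl carbon bonded to a halogen (an acyl halide).
(A) has a carboxylic acid group (-C(=O)OH) but the carbonyl is bonded to -OH, not to a halogen.
(B) has a methyl-ester group (-C(=O)OCH3) but the carbonyl is bonded to -O-C, not to a halogen.
(C) contains an acyl chloride (-C(=O)Cl), which satisfies every atom and bond constraint.
So the answer is (C).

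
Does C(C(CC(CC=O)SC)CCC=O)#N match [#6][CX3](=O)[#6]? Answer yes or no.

The pattern [#6][CX3](=O)[#6] describes a carbonyl carbon (no H) flanked by two carbons — a ketone.
The closest candidate here is an aldehyde (-CHO), but the carbonyl carbon has H1, so it is not flanked by two carbons. No other fragment satisfies the full query, so there is no match.

No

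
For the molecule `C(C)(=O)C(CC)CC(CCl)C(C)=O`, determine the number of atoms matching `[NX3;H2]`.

The query [NX3;H2] means: aliphatic N with 3 total connections, two of them H — an -NH2 nitrogen (amine or amide).
Check the 13 heavy atoms by environment: 3× C (H2, X4) → no; 2× C (H1, X4) → no; 3× C (H3, X4) → no; 1× Cl (H0, X1) → no; 2× C (H0, X3) → no; 2× O (H0, X1) → no.
No environment satisfies the query, so 0 matching atoms.

0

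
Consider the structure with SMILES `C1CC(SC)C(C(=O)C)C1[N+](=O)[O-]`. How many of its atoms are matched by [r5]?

5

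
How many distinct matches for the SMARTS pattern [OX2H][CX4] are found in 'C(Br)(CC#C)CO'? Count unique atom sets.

[OX2H][CX4] is the SMARTS for an aliphatic alcohol: a hydroxyl oxygen bound to an sp3 (X4) carbon.
Exactly one fragment in the molecule meets all constraints, giving 1 match.

1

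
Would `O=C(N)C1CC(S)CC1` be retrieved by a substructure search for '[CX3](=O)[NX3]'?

Yes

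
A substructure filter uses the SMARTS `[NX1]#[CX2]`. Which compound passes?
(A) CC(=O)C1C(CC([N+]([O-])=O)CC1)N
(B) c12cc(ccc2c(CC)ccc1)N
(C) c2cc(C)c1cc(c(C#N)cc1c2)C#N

[NX1]#[CX2] describes a nitrogen triple-bonded to a two-connected carbon (a nitrile).
(A) has a nitro group (-[N+](=O)[O-]) but there is no C#N triple bond.
(B) has a primary amino group (-NH2) but the nitrogen is NX3 (three connections), not NX1 triple-bonded.
(C) contains a nitrile (-C#N), which satisfies every atom and bond constraint.
So the answer is (C).

C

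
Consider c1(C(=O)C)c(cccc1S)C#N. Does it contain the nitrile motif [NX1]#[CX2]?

The pattern [NX1]#[CX2] describes a nitrogen triple-bonded to a two-connected carbon — a nitrile.
The molecule carries a nitrile (-C#N), whose atoms satisfy every constraint of the query, so the pattern matches.

Yes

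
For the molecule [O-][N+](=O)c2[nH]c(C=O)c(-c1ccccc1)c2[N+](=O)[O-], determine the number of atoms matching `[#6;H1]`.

The query [#6;H1] means: any carbon bearing exactly one hydrogen.
Check the 19 heavy atoms by environment: 1× n (aromatic, H1) → no; 5× c (aromatic, H0) → no; 1× C (H1) → match; 3× O (H0) → no; 2× N (charge +1, H0) → no; 2× O (charge -1, H0) → no; 5× c (aromatic, H1) → match.
Summing the matching environments: 1 + 5 = 6 matching atoms.

6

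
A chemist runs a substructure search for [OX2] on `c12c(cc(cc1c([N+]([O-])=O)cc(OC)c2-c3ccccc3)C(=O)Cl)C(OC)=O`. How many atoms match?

2

The query [OX2] means: aliphatic oxygen with two total connections — ether, hydroxyl, or ester single-bond O.
Check the 28 heavy atoms by environment: 16× c (aromatic, X3) → no; 2× C (X3) → no; 3× O (X1) → no; 1× Cl (X1) → no; 2× O (X2) → match; 2× C (X4) → no; 1× N (charge +1, X3) → no; 1× O (charge -1, X1) → no.
That gives 2 matching atoms.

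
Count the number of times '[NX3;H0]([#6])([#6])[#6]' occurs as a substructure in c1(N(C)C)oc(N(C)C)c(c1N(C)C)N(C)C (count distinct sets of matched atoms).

[NX3;H0]([#6])([#6])[#6] is the SMARTS for a tertiary amine: a trivalent nitrogen with no H, bonded to three carbons.
The molecule carries 4 separate instances of a dimethylamino group (-N(CH3)2) meeting every constraint; each maps to a distinct set of atoms, giving 4 matches.

4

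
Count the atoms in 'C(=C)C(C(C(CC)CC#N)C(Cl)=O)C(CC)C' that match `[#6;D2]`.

The query [#6;D2] means: any carbon bonded to exactly two heavy atoms.
Check the 17 heavy atoms by environment: 5× C (D2) → match; 5× C (D3) → no; 4× C (D1) → no; 1× O (D1) → no; 1× Cl (D1) → no; 1× N (D1) → no.
That gives 5 matching atoms.

5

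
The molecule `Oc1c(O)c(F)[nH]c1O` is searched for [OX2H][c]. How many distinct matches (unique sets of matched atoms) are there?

3

[OX2H][c] is the SMARTS for a phenol: a hydroxyl oxygen attached to an aromatic carbon.
The molecule carries 3 separate instances of a hydroxyl group (-OH) meeting every constraint; each maps to a distinct set of atoms, giving 3 matches.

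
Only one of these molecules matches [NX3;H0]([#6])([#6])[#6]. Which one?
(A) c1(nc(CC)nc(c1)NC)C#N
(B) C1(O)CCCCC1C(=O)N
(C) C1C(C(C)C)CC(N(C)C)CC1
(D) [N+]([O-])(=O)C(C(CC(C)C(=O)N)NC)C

[NX3;H0]([#6])([#6])[#6] describes a trivalent nitrogen with no H, bonded to three carbons (a tertiary amine).
(A) has an N-methylamino group (-NHCH3) but the nitrogen still has one H (H1), not H0.
(B) has a primary amide (-C(=O)NH2) but the amide nitrogen has H2 and only one carbon neighbour.
(C) contains a dimethylamino group (-N(CH3)2), which satisfies every atom and bond constraint.
(D) has an N-methylamino group (-NHCH3) but the nitrogen still has one H (H1), not H0.
So the answer is (C).

C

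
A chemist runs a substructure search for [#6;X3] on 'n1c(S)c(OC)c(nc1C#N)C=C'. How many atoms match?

Check the 13 heavy atoms by environment: 2× n (aromatic, X2) → no; 4× c (aromatic, X3) → match; 1× O (X2) → no; 1× C (X4) → no; 1× C (X2) → no; 1× N (X1) → no; 1× S (X2) → no; 2× C (X3) → match.
Summing the matching environments: 4 + 2 = 6 matching atoms.

6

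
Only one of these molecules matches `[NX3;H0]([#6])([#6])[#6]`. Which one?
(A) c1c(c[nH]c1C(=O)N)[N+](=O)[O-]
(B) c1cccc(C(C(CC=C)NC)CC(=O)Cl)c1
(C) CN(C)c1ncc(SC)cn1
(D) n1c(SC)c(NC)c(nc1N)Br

[NX3;H0]([#6])([#6])[#6] describes a trivalent nitrogen with no H, bonded to three carbons (a tertiary amine).
(A) has a primary amide (-C(=O)NH2) but the amide nitrogen has H2 and only one carbon neighbour.
(B) has an N-methylamino group (-NHCH3) but the nitrogen still has one H (H1), not H0.
(C) contains a dimethylamino group (-N(CH3)2), which satisfies every atom and bond constraint.
(D) has an N-methylamino group (-NHCH3) but the nitrogen still has one H (H1), not H0.
So the answer is (C).

C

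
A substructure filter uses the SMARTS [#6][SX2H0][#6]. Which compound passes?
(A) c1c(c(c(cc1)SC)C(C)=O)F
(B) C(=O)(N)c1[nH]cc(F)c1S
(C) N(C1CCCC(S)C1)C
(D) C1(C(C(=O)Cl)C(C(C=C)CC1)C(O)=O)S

A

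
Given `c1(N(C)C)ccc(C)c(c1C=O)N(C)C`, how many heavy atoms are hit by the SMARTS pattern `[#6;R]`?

6

Check the 15 heavy atoms by environment: 6× c (aromatic, in 6-ring) → match; 2× N (acyclic) → no; 6× C (acyclic) → no; 1× O (acyclic) → no.
That gives 6 matching atoms.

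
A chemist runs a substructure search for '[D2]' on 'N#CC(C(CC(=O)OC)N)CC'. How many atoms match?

4

The query [D2] means: atom with exactly two heavy-atom neighbours.
Check the 12 heavy atoms by environment: 2× C (D1) → no; 3× C (D2) → match; 3× C (D3) → no; 2× N (D1) → no; 1× O (D1) → no; 1× O (D2) → match.
Summing the matching environments: 3 + 1 = 4 matching atoms.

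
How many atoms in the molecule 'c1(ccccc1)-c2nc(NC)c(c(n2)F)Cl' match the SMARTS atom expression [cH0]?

5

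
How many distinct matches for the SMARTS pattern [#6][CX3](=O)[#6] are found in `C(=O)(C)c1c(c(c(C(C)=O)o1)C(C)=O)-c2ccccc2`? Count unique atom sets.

3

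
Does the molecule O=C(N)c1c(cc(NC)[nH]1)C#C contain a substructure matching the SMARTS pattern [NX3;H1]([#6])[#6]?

Yes

The pattern [NX3;H1]([#6])[#6] describes a trivalent nitrogen with one H, bonded to two carbons — a secondary amine.
The molecule carries an N-methylamino group (-NHCH3), whose atoms satisfy every constraint of the query, so the pattern matches.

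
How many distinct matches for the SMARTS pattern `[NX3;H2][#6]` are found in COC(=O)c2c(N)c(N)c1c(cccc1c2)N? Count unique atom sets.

3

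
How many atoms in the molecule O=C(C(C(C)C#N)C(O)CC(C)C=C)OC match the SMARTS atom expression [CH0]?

2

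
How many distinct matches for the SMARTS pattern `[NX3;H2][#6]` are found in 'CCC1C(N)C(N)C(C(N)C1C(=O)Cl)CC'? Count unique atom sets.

3

[NX3;H2][#6] is the SMARTS for a primary amine: a trivalent nitrogen with two H attached to carbon.
The molecule carries 3 separate instances of a primary amino group (-NH2) meeting every constraint; each maps to a distinct set of atoms, giving 3 matches.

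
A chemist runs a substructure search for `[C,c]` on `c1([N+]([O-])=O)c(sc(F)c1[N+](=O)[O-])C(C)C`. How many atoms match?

7

The query [C,c] means: comma = OR; matches aliphatic or aromatic carbon — same as #6.
Check the 15 heavy atoms by environment: 1× s (aromatic) → no; 4× c (aromatic) → match; 2× N (charge +1) → no; 2× O (charge -1) → no; 2× O → no; 1× F → no; 3× C → match.
Summing the matching environments: 4 + 3 = 7 matching atoms.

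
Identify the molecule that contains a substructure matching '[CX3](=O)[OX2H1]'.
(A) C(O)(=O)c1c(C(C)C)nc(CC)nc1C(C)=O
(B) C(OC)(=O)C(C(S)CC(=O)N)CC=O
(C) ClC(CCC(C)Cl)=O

A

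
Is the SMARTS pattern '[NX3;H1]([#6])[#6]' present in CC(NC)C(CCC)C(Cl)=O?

The pattern [NX3;H1]([#6])[#6] describes a trivalent nitrogen with one H, bonded to two carbons — a secondary amine.
The molecule carries an N-methylamino group (-NHCH3), whose atoms satisfy every constraint of the query, so the pattern matches.

Yes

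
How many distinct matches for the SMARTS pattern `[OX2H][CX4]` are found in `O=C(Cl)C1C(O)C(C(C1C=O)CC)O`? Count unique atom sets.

2

[OX2H][CX4] is the SMARTS for an aliphatic alcohol: a hydroxyl oxygen bound to an sp3 (X4) carbon.
The molecule carries 2 separate instances of a hydroxyl group (-OH) meeting every constraint; each maps to a distinct set of atoms, giving 2 matches.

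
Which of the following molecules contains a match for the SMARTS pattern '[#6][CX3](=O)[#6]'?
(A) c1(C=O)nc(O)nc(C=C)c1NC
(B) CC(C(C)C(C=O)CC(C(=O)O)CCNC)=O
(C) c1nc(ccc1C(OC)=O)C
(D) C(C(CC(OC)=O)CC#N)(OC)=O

[#6][CX3](=O)[#6] describes a carbonyl carbon (no H) flanked by two carbons (a ketone).
(A) has an aldehyde (-CHO) but the carbonyl carbon has H1, so it is not flanked by two carbons.
(B) contains an acetyl/ketone group (-C(=O)CH3), which satisfies every atom and bond constraint.
(C) has a methyl-ester group (-C(=O)OCH3) but one neighbour of the carbonyl carbon is O, not C.
(D) has a methyl-ester group (-C(=O)OCH3) but one neighbour of the carbonyl carbon is O, not C.
So the answer is (B).

B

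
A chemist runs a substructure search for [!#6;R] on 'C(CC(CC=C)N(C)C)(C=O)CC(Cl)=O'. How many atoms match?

Check the 15 heavy atoms by environment: 11× C (acyclic) → no; 2× O (acyclic) → no; 1× Cl (acyclic) → no; 1× N (acyclic) → no.
No environment satisfies the query, so 0 matching atoms.

0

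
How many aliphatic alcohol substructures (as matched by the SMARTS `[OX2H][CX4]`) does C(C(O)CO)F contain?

2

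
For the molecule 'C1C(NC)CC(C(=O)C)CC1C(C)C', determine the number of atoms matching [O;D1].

1

The query [O;D1] means: aliphatic oxygen bonded to exactly one heavy atom.
Check the 14 heavy atoms by environment: 5× C (D3) → no; 3× C (D2) → no; 1× N (D2) → no; 4× C (D1) → no; 1× O (D1) → match.
That gives 1 matching atom.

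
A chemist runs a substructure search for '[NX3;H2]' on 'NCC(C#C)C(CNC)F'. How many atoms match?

The query [NX3;H2] means: aliphatic N with 3 total connections, two of them H — an -NH2 nitrogen (amine or amide).
Check the 10 heavy atoms by environment: 2× C (H2, X4) → no; 2× C (H1, X4) → no; 1× N (H1, X3) → no; 1× C (H3, X4) → no; 1× N (H2, X3) → match; 1× F (H0, X1) → no; 1× C (H0, X2) → no; 1× C (H1, X2) → no.
That gives 1 matching atom.

1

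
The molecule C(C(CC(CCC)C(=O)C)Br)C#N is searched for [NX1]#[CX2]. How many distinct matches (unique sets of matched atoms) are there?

1

[NX1]#[CX2] is the SMARTS for a nitrile: a nitrogen triple-bonded to a two-connected carbon.
Exactly one fragment in the molecule meets all constraints, giving 1 match.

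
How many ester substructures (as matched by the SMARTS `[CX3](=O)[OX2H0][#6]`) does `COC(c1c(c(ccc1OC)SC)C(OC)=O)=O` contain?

[CX3](=O)[OX2H0][#6] is the SMARTS for an ester: a carbonyl carbon bonded to an oxygen that is itself bonded to carbon (no H on that O).
The molecule carries 2 separate instances of a methyl-ester group (-C(=O)OCH3) meeting every constraint; each maps to a distinct set of atoms, giving 2 matches.

2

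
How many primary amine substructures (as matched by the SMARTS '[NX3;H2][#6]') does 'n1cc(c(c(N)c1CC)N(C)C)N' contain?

2

[NX3;H2][#6] is the SMARTS for a primary amine: a trivalent nitrogen with two H attached to carbon.
The molecule carries 2 separate instances of a primary amino group (-NH2) meeting every constraint; each maps to a distinct set of atoms, giving 2 matches.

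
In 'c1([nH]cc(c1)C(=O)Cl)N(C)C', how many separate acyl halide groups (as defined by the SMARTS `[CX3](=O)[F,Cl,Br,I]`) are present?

1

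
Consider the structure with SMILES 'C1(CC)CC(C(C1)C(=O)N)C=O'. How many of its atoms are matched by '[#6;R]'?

5

Check the 12 heavy atoms by environment: 5× C (in 5-ring) → match; 4× C (acyclic) → no; 2× O (acyclic) → no; 1× N (acyclic) → no.
That gives 5 matching atoms.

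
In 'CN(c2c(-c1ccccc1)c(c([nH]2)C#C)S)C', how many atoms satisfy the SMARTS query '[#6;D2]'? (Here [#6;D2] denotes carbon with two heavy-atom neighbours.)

6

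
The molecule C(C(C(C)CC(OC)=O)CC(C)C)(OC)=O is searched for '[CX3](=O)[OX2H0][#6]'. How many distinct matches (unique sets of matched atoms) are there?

2

[CX3](=O)[OX2H0][#6] is the SMARTS for an ester: a carbonyl carbon bonded to an oxygen that is itself bonded to carbon (no H on that O).
The molecule carries 2 separate instances of a methyl-ester group (-C(=O)OCH3) meeting every constraint; each maps to a distinct set of atoms, giving 2 matches.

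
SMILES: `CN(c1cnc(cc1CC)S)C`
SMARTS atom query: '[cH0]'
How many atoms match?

The query [cH0] means: aromatic carbon with no attached hydrogen (substituted or ring-fusion).
Check the 12 heavy atoms by environment: 1× n (aromatic, H0) → no; 2× c (aromatic, H1) → no; 3× c (aromatic, H0) → match; 1× C (H2) → no; 3× C (H3) → no; 1× N (H0) → no; 1× S (H1) → no.
That gives 3 matching atoms.

3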